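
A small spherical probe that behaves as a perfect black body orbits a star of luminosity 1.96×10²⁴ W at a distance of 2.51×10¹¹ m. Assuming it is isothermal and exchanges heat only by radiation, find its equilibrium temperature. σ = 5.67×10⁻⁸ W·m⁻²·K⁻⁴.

First find the stellar flux at distance d: S = L/(4πd²) = 1.96×10²⁴/(4π·(2.51×10¹¹)²) = 2.476 W/m².
For an isothermal sphere, absorbed (1−a)S·πr² = emitted σ·4πr²·T⁴, so T⁴ = (1−a)S/(4σ).
T⁴ = 1.00·2.476/(4·5.67×10⁻⁸) = 1.092×10⁷ K⁴.

T ≈ 57.5 K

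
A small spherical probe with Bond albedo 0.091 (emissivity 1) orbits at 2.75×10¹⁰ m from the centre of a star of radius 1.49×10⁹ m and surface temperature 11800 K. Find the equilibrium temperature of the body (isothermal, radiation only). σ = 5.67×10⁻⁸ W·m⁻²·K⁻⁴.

The star's surface emits σT_*⁴; at distance d the flux is S = σT_*⁴(R_*/d)².
S = 5.67×10⁻⁸·(11800)⁴·(1.49×10⁹/2.75×10¹⁰)² = 3.227×10⁶ W/m².
For an isothermal sphere T⁴ = (1−a)S/(4σ) = 1.293×10¹³ K⁴.

T ≈ 1900 K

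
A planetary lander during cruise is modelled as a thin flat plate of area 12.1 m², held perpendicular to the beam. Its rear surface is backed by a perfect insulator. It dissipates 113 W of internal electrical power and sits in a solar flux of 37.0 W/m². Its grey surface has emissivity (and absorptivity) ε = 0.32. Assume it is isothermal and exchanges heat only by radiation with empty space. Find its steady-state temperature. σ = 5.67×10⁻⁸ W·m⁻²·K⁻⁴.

At steady state, absorbed solar power + internal power = radiated power.
Absorbed: α·S·A_cross = 0.32·37.0·12.10 = 143.3 W (cross-section A).
Total input = 143.3 + 113 = 256.3 W.
Radiated: εσ·A_surf·T⁴ with A_surf = A = 12.10 m².
T⁴ = 256.3/(0.32·5.67×10⁻⁸·12.10) = 1.167×10⁹ K⁴.

T ≈ 185 K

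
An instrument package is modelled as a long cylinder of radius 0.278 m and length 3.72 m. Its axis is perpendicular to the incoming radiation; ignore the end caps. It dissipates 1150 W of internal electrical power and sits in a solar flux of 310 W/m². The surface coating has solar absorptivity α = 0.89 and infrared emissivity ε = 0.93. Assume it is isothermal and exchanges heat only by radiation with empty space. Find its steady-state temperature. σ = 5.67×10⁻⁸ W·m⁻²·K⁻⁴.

T ≈ 266 K

At steady state, absorbed solar power + internal power = radiated power.
Absorbed: α·S·A_cross = 0.89·310·2.068 = 570.6 W (cross-section 2rL).
Total input = 570.6 + 1150 = 1721 W.
Radiated: εσ·A_surf·T⁴ with A_surf = 2πrL = 6.498 m².
T⁴ = 1721/(0.93·5.67×10⁻⁸·6.498) = 5.022×10⁹ K⁴.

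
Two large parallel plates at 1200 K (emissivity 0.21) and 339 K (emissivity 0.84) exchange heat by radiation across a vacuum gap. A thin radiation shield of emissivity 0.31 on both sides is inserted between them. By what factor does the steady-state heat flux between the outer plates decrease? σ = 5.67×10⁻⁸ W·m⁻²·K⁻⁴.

Without shield: q₀ = σΔ(T⁴)/(1/ε₁+1/ε₂−1) with denominator 4.952.
With shield the two gaps are in series; the resistances add: (1/ε₁+1/ε_s−1)+(1/ε_s+1/ε₂−1) = 6.988+3.416 = 10.40.
Heat-flux ratio q₀/q = 10.40/4.952.

factor ≈ 2.10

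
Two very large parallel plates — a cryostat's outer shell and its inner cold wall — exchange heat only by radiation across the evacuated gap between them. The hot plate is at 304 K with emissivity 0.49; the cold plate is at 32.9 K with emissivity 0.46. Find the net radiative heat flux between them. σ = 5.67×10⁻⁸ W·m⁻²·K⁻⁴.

q ≈ 151 W/m²

For two infinite grey parallel plates, q = σ(T₁⁴ − T₂⁴)/(1/ε₁ + 1/ε₂ − 1).
T₁⁴ − T₂⁴ = 8.541×10⁹ − 1.172×10⁶ = 8.540×10⁹ K⁴.
1/ε₁ + 1/ε₂ − 1 = 2.041 + 2.174 − 1 = 3.215.
q = 5.67×10⁻⁸ × 8.540×10⁹ / 3.215.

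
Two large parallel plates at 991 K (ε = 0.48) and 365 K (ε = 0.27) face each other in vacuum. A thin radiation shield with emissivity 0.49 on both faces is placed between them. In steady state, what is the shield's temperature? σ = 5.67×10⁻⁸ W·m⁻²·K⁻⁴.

T_s ≈ 876 K

In steady state the net flux on the hot side equals that on the cold side.
σ(T₁⁴−T_s⁴)/D₁ = σ(T_s⁴−T₂⁴)/D₂, with D₁ = 1/ε₁+1/ε_s−1 = 3.124, D₂ = 1/ε_s+1/ε₂−1 = 4.745.
Solve for T_s⁴: T_s⁴ = (D₂·T₁⁴ + D₁·T₂⁴)/(D₁+D₂) = 5.886×10¹¹ K⁴.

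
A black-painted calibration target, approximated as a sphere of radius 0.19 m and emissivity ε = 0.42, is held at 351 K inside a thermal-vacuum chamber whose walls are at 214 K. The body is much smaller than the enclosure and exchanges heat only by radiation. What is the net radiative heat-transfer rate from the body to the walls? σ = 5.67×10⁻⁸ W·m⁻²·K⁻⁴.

For a small grey body in a large enclosure: P_net = εσA(T_body⁴ − T_wall⁴).
A = 4πr² = 0.4536 m²; T_body⁴ − T_wall⁴ = 1.518×10¹⁰ − 2.097×10⁹ = 1.308×10¹⁰ K⁴.
|P_net| = 0.42·5.67×10⁻⁸·0.4536·1.308×10¹⁰.

P_net ≈ 141 W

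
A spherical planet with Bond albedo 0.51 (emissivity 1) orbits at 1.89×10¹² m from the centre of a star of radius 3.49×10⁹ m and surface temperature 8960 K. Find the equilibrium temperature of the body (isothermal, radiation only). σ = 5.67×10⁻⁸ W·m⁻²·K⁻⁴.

T ≈ 228 K

The star's surface emits σT_*⁴; at distance d the flux is S = σT_*⁴(R_*/d)².
S = 5.67×10⁻⁸·(8960)⁴·(3.49×10⁹/1.89×10¹²)² = 1246 W/m².
For an isothermal sphere T⁴ = (1−a)S/(4σ) = 2.692×10⁹ K⁴.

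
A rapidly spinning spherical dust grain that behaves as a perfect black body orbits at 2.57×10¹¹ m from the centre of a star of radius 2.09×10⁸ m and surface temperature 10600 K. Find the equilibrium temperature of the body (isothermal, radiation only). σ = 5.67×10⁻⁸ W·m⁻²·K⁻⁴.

T ≈ 214 K

The star's surface emits σT_*⁴; at distance d the flux is S = σT_*⁴(R_*/d)².
S = 5.67×10⁻⁸·(10600)⁴·(2.09×10⁸/2.57×10¹¹)² = 473.4 W/m².
For an isothermal sphere T⁴ = (1−a)S/(4σ) = 2.087×10⁹ K⁴.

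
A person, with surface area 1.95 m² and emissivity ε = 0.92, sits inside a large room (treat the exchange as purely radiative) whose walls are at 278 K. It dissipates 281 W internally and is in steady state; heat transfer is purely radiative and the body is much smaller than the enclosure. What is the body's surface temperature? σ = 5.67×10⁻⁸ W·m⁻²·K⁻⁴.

T ≈ 306 K

For a small grey body in a large enclosure, net radiated power = εσA(T⁴ − T_w⁴).
Steady state: P = εσA(T⁴ − T_w⁴) with A = 1.95 m².
T⁴ = P/(εσA) + T_w⁴ = 281/(0.92·5.67×10⁻⁸·1.950) + (278)⁴
    = 2.762×10⁹ + 5.973×10⁹ = 8.735×10⁹ K⁴.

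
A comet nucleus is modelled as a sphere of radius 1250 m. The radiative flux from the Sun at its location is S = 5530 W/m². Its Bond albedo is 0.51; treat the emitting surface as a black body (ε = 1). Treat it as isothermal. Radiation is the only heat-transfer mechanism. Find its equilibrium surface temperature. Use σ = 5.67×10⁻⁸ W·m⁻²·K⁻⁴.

T ≈ 331 K

At equilibrium, absorbed power = emitted power.
Absorbing cross-section = πr² = 4.909×10⁶ m²; emitting surface = 4πr² = 1.963×10⁷ m² (ratio 4).
(1−a)S·A_cross = εσ·A_surf·T⁴  ⇒  T⁴ = (1−a)S/(4σ).
T⁴ = 0.490·5530/(4·5.67×10⁻⁸) = 1.195×10¹⁰ K⁴.
T = (1.195×10¹⁰)^(1/4).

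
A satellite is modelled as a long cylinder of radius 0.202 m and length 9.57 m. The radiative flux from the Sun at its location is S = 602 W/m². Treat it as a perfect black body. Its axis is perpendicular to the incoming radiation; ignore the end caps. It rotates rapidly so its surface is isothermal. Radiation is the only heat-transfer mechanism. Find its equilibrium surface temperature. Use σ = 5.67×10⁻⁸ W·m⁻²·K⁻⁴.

T ≈ 241 K

At equilibrium, absorbed power = emitted power.
Absorbing cross-section = 2rL = 3.866 m²; emitting surface = 2πrL = 12.15 m² (ratio π).
S·A_cross = εσ·A_surf·T⁴  ⇒  T⁴ = S/(πσ).
T⁴ = 1.00·602/(π·5.67×10⁻⁸) = 3.380×10⁹ K⁴.
T = (3.380×10⁹)^(1/4).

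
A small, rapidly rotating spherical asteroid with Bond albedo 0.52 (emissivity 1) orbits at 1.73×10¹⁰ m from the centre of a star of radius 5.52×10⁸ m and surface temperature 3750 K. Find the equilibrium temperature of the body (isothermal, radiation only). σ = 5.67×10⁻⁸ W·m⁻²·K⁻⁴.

T ≈ 394 K

The star's surface emits σT_*⁴; at distance d the flux is S = σT_*⁴(R_*/d)².
S = 5.67×10⁻⁸·(3750)⁴·(5.52×10⁸/1.73×10¹⁰)² = 11420 W/m².
For an isothermal sphere T⁴ = (1−a)S/(4σ) = 2.416×10¹⁰ K⁴.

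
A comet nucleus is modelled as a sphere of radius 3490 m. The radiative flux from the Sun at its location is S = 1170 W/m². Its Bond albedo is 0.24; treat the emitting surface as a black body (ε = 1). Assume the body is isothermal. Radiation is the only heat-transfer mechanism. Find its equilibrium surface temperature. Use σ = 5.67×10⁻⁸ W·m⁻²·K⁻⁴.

T ≈ 250 K

At equilibrium, absorbed power = emitted power.
Absorbing cross-section = πr² = 3.826×10⁷ m²; emitting surface = 4πr² = 1.531×10⁸ m² (ratio 4).
(1−a)S·A_cross = εσ·A_surf·T⁴  ⇒  T⁴ = (1−a)S/(4σ).
T⁴ = 0.760·1170/(4·5.67×10⁻⁸) = 3.921×10⁹ K⁴.
T = (3.921×10⁹)^(1/4).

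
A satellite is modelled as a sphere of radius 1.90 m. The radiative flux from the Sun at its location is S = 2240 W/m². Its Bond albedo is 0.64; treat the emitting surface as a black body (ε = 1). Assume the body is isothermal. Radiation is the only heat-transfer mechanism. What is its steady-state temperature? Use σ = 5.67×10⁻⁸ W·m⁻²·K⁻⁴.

T ≈ 244 K

At equilibrium, absorbed power = emitted power.
Absorbing cross-section = πr² = 11.34 m²; emitting surface = 4πr² = 45.36 m² (ratio 4).
(1−a)S·A_cross = εσ·A_surf·T⁴  ⇒  T⁴ = (1−a)S/(4σ).
T⁴ = 0.360·2240/(4·5.67×10⁻⁸) = 3.556×10⁹ K⁴.
T = (3.556×10⁹)^(1/4).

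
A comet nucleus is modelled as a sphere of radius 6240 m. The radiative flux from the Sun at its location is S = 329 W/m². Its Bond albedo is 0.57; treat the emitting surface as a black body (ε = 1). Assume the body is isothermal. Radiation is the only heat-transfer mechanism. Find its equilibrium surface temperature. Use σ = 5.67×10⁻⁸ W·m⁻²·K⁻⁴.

T ≈ 158 K

At equilibrium, absorbed power = emitted power.
Absorbing cross-section = πr² = 1.223×10⁸ m²; emitting surface = 4πr² = 4.893×10⁸ m² (ratio 4).
(1−a)S·A_cross = εσ·A_surf·T⁴  ⇒  T⁴ = (1−a)S/(4σ).
T⁴ = 0.430·329/(4·5.67×10⁻⁸) = 6.238×10⁸ K⁴.
T = (6.238×10⁸)^(1/4).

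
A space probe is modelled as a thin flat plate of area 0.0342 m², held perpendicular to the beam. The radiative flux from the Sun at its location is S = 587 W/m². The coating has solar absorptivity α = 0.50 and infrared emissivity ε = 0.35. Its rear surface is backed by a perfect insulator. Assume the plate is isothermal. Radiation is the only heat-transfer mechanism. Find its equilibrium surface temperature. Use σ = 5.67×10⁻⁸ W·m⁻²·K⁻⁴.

At equilibrium, absorbed power = emitted power.
Absorbing cross-section = A = 0.03420 m²; emitting surface = A = 0.03420 m² (ratio 1).
αS·A_cross = εσ·A_surf·T⁴  ⇒  T⁴ = αS/(ε·1σ).
T⁴ = 0.500·587/(0.35·1·5.67×10⁻⁸) = 1.479×10¹⁰ K⁴.
T = (1.479×10¹⁰)^(1/4).

T ≈ 349 K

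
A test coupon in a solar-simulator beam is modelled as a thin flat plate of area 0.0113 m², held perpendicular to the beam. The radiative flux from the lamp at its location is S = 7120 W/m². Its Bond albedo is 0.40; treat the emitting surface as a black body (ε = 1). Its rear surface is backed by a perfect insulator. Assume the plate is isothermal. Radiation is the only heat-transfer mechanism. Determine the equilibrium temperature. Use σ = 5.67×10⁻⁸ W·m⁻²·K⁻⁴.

T ≈ 524 K

At equilibrium, absorbed power = emitted power.
Absorbing cross-section = A = 0.01130 m²; emitting surface = A = 0.01130 m² (ratio 1).
(1−a)S·A_cross = εσ·A_surf·T⁴  ⇒  T⁴ = (1−a)S/(1σ).
T⁴ = 0.600·7120/(1·5.67×10⁻⁸) = 7.534×10¹⁰ K⁴.
T = (7.534×10¹⁰)^(1/4).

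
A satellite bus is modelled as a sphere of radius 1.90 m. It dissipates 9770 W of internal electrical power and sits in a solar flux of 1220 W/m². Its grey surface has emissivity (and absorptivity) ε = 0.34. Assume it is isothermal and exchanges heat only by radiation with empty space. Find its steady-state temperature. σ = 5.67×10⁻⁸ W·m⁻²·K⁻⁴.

T ≈ 359 K

At steady state, absorbed solar power + internal power = radiated power.
Absorbed: α·S·A_cross = 0.34·1220·11.34 = 4704 W (cross-section πr²).
Total input = 4704 + 9770 = 14470 W.
Radiated: εσ·A_surf·T⁴ with A_surf = 4πr² = 45.36 m².
T⁴ = 14470/(0.34·5.67×10⁻⁸·45.36) = 1.655×10¹⁰ K⁴.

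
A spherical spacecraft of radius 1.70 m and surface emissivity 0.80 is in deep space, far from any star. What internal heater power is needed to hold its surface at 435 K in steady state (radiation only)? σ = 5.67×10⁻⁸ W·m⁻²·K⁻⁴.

P = εσ·4πr²·T⁴.
4πr² = 36.32 m²; T⁴ = 3.581×10¹⁰ K⁴.
P = 0.80·5.67×10⁻⁸·36.32·3.581×10¹⁰.

P ≈ 59000 W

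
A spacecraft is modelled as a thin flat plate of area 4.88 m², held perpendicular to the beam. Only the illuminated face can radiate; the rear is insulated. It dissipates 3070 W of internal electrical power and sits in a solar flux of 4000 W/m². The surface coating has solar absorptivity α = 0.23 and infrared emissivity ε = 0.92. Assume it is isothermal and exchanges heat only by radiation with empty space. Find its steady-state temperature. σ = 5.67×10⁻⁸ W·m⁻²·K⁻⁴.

At steady state, absorbed solar power + internal power = radiated power.
Absorbed: α·S·A_cross = 0.23·4000·4.880 = 4490 W (cross-section A).
Total input = 4490 + 3070 = 7560 W.
Radiated: εσ·A_surf·T⁴ with A_surf = A = 4.880 m².
T⁴ = 7560/(0.92·5.67×10⁻⁸·4.880) = 2.970×10¹⁰ K⁴.

T ≈ 415 K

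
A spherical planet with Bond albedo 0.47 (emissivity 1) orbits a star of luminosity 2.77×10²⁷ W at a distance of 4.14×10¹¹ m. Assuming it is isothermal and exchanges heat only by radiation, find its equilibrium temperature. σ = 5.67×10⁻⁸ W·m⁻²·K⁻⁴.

First find the stellar flux at distance d: S = L/(4πd²) = 2.77×10²⁷/(4π·(4.14×10¹¹)²) = 1286 W/m².
For an isothermal sphere, absorbed (1−a)S·πr² = emitted σ·4πr²·T⁴, so T⁴ = (1−a)S/(4σ).
T⁴ = 0.530·1286/(4·5.67×10⁻⁸) = 3.005×10⁹ K⁴.

T ≈ 234 K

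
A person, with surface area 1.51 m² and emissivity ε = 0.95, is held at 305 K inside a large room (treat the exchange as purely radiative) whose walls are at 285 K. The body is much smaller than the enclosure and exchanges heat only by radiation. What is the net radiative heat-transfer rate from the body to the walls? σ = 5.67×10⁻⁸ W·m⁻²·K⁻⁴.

P_net ≈ 167 W

For a small grey body in a large enclosure: P_net = εσA(T_body⁴ − T_wall⁴).
A = 1.51 m²; T_body⁴ − T_wall⁴ = 8.654×10⁹ − 6.598×10⁹ = 2.056×10⁹ K⁴.
|P_net| = 0.95·5.67×10⁻⁸·1.510·2.056×10⁹.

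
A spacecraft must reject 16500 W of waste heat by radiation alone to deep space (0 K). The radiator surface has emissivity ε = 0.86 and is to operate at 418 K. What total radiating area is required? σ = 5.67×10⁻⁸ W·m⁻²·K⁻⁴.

P = εσA T⁴ ⇒ A = P/(εσT⁴).
T⁴ = 3.053×10¹⁰ K⁴.
A = 16500/(0.86 × 5.67×10⁻⁸ × 3.053×10¹⁰).

A ≈ 11.1 m²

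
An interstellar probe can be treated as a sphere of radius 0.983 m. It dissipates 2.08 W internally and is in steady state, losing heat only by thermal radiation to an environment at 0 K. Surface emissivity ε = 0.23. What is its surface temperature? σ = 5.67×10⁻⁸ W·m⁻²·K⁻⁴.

Steady state: internal power = radiated power, P = εσA T⁴.
Radiating area A = 4πr² = 12.14 m².
T⁴ = P/(εσA) = 2.08/(0.23·5.67×10⁻⁸·12.14) = 1.314×10⁷ K⁴.
T = (1.314×10⁷)^(1/4).

T ≈ 60.2 K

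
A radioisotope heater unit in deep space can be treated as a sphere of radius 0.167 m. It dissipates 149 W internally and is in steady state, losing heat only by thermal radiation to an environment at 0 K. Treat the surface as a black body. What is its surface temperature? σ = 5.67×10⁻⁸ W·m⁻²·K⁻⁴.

Steady state: internal power = radiated power, P = εσA T⁴.
Radiating area A = 4πr² = 0.3505 m².
T⁴ = P/(εσA) = 149/(1.0·5.67×10⁻⁸·0.3505) = 7.498×10⁹ K⁴.
T = (7.498×10⁹)^(1/4).

T ≈ 294 K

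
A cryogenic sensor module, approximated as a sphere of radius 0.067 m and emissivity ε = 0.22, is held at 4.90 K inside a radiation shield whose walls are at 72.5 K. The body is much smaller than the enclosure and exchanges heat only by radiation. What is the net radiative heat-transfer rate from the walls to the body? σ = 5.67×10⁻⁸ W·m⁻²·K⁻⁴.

For a small grey body in a large enclosure: P_net = εσA(T_body⁴ − T_wall⁴).
A = 4πr² = 0.05641 m²; T_body⁴ − T_wall⁴ = 576.5 − 2.763×10⁷ = -2.763×10⁷ K⁴.
|P_net| = 0.22·5.67×10⁻⁸·0.05641·2.763×10⁷.

P_net ≈ 0.0194 W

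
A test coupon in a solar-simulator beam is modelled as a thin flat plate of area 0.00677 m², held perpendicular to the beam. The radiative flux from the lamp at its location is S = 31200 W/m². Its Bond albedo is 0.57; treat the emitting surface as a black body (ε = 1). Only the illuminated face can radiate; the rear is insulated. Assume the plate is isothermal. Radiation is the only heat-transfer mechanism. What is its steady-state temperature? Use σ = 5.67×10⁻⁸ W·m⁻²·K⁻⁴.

T ≈ 697 K

At equilibrium, absorbed power = emitted power.
Absorbing cross-section = A = 0.006770 m²; emitting surface = A = 0.006770 m² (ratio 1).
(1−a)S·A_cross = εσ·A_surf·T⁴  ⇒  T⁴ = (1−a)S/(1σ).
T⁴ = 0.430·31200/(1·5.67×10⁻⁸) = 2.366×10¹¹ K⁴.
T = (2.366×10¹¹)^(1/4).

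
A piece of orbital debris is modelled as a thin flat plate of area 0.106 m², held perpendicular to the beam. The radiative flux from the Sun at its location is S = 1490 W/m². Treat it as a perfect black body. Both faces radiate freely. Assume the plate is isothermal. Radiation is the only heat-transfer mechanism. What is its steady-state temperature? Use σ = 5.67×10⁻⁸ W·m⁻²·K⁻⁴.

T ≈ 339 K

At equilibrium, absorbed power = emitted power.
Absorbing cross-section = A = 0.1060 m²; emitting surface = 2A = 0.2120 m² (ratio 2).
S·A_cross = εσ·A_surf·T⁴  ⇒  T⁴ = S/(2σ).
T⁴ = 1.00·1490/(2·5.67×10⁻⁸) = 1.314×10¹⁰ K⁴.
T = (1.314×10¹⁰)^(1/4).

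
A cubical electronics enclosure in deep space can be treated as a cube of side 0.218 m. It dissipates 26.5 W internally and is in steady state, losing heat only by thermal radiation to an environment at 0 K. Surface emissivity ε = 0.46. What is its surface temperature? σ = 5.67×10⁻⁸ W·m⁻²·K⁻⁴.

Steady state: internal power = radiated power, P = εσA T⁴.
Radiating area A = 6L² = 0.2851 m².
T⁴ = P/(εσA) = 26.5/(0.46·5.67×10⁻⁸·0.2851) = 3.563×10⁹ K⁴.
T = (3.563×10⁹)^(1/4).

T ≈ 244 K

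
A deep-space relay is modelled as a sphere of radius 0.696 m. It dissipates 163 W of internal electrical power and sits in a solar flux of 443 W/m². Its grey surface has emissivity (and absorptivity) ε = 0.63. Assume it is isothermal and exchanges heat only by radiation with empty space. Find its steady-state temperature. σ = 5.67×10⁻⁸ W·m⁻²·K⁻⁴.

T ≈ 228 K

At steady state, absorbed solar power + internal power = radiated power.
Absorbed: α·S·A_cross = 0.63·443·1.522 = 424.7 W (cross-section πr²).
Total input = 424.7 + 163 = 587.7 W.
Radiated: εσ·A_surf·T⁴ with A_surf = 4πr² = 6.087 m².
T⁴ = 587.7/(0.63·5.67×10⁻⁸·6.087) = 2.703×10⁹ K⁴.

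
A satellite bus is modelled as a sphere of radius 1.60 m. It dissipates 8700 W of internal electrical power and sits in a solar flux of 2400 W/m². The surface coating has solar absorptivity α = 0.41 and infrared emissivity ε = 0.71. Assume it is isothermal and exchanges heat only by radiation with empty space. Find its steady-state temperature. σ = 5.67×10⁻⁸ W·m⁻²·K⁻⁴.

T ≈ 337 K

At steady state, absorbed solar power + internal power = radiated power.
Absorbed: α·S·A_cross = 0.41·2400·8.042 = 7914 W (cross-section πr²).
Total input = 7914 + 8700 = 16610 W.
Radiated: εσ·A_surf·T⁴ with A_surf = 4πr² = 32.17 m².
T⁴ = 16610/(0.71·5.67×10⁻⁸·32.17) = 1.283×10¹⁰ K⁴.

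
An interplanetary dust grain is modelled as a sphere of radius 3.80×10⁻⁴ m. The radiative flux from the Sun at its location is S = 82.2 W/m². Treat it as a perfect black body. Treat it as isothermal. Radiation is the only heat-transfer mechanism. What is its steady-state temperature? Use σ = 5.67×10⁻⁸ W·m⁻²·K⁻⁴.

T ≈ 138 K

At equilibrium, absorbed power = emitted power.
Absorbing cross-section = πr² = 4.536×10⁻⁷ m²; emitting surface = 4πr² = 1.815×10⁻⁶ m² (ratio 4).
S·A_cross = εσ·A_surf·T⁴  ⇒  T⁴ = S/(4σ).
T⁴ = 1.00·82.2/(4·5.67×10⁻⁸) = 3.624×10⁸ K⁴.
T = (3.624×10⁸)^(1/4).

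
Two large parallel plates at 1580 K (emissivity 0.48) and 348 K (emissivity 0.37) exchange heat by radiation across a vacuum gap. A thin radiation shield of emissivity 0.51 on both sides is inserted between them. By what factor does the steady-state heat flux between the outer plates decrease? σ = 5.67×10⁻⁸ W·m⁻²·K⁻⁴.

Without shield: q₀ = σΔ(T⁴)/(1/ε₁+1/ε₂−1) with denominator 3.786.
With shield the two gaps are in series; the resistances add: (1/ε₁+1/ε_s−1)+(1/ε_s+1/ε₂−1) = 3.044+3.663 = 6.708.
Heat-flux ratio q₀/q = 6.708/3.786.

factor ≈ 1.77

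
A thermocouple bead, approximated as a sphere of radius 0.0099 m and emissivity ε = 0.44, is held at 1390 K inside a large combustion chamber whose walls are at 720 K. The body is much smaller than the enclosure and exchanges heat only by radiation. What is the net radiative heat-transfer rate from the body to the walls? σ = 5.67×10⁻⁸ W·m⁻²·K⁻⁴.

For a small grey body in a large enclosure: P_net = εσA(T_body⁴ − T_wall⁴).
A = 4πr² = 0.001232 m²; T_body⁴ − T_wall⁴ = 3.733×10¹² − 2.687×10¹¹ = 3.464×10¹² K⁴.
|P_net| = 0.44·5.67×10⁻⁸·0.001232·3.464×10¹².

P_net ≈ 106 W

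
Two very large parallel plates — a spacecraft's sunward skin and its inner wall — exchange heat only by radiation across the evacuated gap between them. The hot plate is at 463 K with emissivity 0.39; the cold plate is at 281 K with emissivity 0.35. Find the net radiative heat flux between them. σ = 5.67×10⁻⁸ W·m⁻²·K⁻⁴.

For two infinite grey parallel plates, q = σ(T₁⁴ − T₂⁴)/(1/ε₁ + 1/ε₂ − 1).
T₁⁴ − T₂⁴ = 4.595×10¹⁰ − 6.235×10⁹ = 3.972×10¹⁰ K⁴.
1/ε₁ + 1/ε₂ − 1 = 2.564 + 2.857 − 1 = 4.421.
q = 5.67×10⁻⁸ × 3.972×10¹⁰ / 4.421.

q ≈ 509 W/m²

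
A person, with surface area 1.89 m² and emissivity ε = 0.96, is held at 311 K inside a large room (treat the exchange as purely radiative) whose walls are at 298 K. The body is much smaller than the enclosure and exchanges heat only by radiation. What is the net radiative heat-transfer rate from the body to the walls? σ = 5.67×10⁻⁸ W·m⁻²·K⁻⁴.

For a small grey body in a large enclosure: P_net = εσA(T_body⁴ − T_wall⁴).
A = 1.89 m²; T_body⁴ − T_wall⁴ = 9.355×10⁹ − 7.886×10⁹ = 1.469×10⁹ K⁴.
|P_net| = 0.96·5.67×10⁻⁸·1.890·1.469×10⁹.

P_net ≈ 151 W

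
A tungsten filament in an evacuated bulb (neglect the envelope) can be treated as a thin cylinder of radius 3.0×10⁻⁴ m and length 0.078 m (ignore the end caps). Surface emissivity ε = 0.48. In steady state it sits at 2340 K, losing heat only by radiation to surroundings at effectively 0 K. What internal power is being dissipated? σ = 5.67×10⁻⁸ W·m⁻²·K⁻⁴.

P ≈ 120 W

Steady state: P = εσA T⁴.
A = 2πrL = 1.470×10⁻⁴ m²; T⁴ = (2340)⁴ = 2.998×10¹³ K⁴.
P = 0.48 × 5.67×10⁻⁸ × 1.470×10⁻⁴ × 2.998×10¹³.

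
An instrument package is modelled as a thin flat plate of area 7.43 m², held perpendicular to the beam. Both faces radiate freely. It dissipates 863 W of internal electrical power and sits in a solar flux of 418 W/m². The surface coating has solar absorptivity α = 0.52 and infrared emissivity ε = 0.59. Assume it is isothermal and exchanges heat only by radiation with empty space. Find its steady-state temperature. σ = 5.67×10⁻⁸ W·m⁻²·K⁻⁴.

T ≈ 266 K

At steady state, absorbed solar power + internal power = radiated power.
Absorbed: α·S·A_cross = 0.52·418·7.430 = 1615 W (cross-section A).
Total input = 1615 + 863 = 2478 W.
Radiated: εσ·A_surf·T⁴ with A_surf = 2A = 14.86 m².
T⁴ = 2478/(0.59·5.67×10⁻⁸·14.86) = 4.985×10⁹ K⁴.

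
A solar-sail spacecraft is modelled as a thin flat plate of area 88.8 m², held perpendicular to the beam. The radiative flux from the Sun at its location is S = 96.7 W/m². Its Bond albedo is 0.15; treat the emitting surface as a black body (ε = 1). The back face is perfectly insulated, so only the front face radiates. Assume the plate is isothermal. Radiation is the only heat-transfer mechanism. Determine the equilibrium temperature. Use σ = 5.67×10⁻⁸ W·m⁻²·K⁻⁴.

At equilibrium, absorbed power = emitted power.
Absorbing cross-section = A = 88.80 m²; emitting surface = A = 88.80 m² (ratio 1).
(1−a)S·A_cross = εσ·A_surf·T⁴  ⇒  T⁴ = (1−a)S/(1σ).
T⁴ = 0.850·96.7/(1·5.67×10⁻⁸) = 1.450×10⁹ K⁴.
T = (1.450×10⁹)^(1/4).

T ≈ 195 K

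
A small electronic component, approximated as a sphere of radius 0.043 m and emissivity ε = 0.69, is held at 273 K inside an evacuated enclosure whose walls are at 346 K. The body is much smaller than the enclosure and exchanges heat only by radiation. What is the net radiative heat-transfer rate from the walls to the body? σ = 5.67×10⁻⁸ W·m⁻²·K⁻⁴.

P_net ≈ 7.98 W

For a small grey body in a large enclosure: P_net = εσA(T_body⁴ − T_wall⁴).
A = 4πr² = 0.02324 m²; T_body⁴ − T_wall⁴ = 5.555×10⁹ − 1.433×10¹⁰ = -8.777×10⁹ K⁴.
|P_net| = 0.69·5.67×10⁻⁸·0.02324·8.777×10⁹.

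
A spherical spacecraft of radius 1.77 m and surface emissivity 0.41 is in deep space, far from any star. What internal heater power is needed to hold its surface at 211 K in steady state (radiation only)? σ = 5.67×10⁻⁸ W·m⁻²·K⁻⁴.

P ≈ 1810 W

P = εσ·4πr²·T⁴.
4πr² = 39.37 m²; T⁴ = 1.982×10⁹ K⁴.
P = 0.41·5.67×10⁻⁸·39.37·1.982×10⁹.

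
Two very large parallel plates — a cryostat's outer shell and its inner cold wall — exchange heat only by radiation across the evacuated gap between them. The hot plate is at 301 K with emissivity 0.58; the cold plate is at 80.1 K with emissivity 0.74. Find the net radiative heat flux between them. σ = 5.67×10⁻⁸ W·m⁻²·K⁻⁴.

q ≈ 223 W/m²

For two infinite grey parallel plates, q = σ(T₁⁴ − T₂⁴)/(1/ε₁ + 1/ε₂ − 1).
T₁⁴ − T₂⁴ = 8.209×10⁹ − 4.117×10⁷ = 8.167×10⁹ K⁴.
1/ε₁ + 1/ε₂ − 1 = 1.724 + 1.351 − 1 = 2.075.
q = 5.67×10⁻⁸ × 8.167×10⁹ / 2.075.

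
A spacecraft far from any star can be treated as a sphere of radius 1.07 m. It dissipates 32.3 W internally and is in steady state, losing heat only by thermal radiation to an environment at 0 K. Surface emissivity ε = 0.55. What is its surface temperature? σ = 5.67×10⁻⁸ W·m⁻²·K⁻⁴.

T ≈ 92.1 K

Steady state: internal power = radiated power, P = εσA T⁴.
Radiating area A = 4πr² = 14.39 m².
T⁴ = P/(εσA) = 32.3/(0.55·5.67×10⁻⁸·14.39) = 7.199×10⁷ K⁴.
T = (7.199×10⁷)^(1/4).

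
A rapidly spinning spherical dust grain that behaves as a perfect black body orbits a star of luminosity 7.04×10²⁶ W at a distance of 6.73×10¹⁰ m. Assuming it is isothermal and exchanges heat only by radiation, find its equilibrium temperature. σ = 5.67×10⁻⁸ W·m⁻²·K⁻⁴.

T ≈ 483 K

First find the stellar flux at distance d: S = L/(4πd²) = 7.04×10²⁶/(4π·(6.73×10¹⁰)²) = 12370 W/m².
For an isothermal sphere, absorbed (1−a)S·πr² = emitted σ·4πr²·T⁴, so T⁴ = (1−a)S/(4σ).
T⁴ = 1.00·12370/(4·5.67×10⁻⁸) = 5.454×10¹⁰ K⁴.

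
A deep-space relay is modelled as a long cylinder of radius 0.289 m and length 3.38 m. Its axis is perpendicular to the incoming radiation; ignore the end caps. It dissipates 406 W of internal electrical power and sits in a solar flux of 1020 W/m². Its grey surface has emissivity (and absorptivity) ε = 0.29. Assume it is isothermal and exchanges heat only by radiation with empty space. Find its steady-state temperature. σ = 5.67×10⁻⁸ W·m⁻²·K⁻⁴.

T ≈ 314 K

At steady state, absorbed solar power + internal power = radiated power.
Absorbed: α·S·A_cross = 0.29·1020·1.954 = 577.9 W (cross-section 2rL).
Total input = 577.9 + 406 = 983.9 W.
Radiated: εσ·A_surf·T⁴ with A_surf = 2πrL = 6.138 m².
T⁴ = 983.9/(0.29·5.67×10⁻⁸·6.138) = 9.749×10⁹ K⁴.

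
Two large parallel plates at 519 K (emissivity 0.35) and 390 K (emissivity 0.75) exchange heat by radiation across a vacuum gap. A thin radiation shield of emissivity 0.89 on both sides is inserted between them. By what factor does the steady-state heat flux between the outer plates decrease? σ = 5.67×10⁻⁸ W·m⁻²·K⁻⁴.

Without shield: q₀ = σΔ(T⁴)/(1/ε₁+1/ε₂−1) with denominator 3.190.
With shield the two gaps are in series; the resistances add: (1/ε₁+1/ε_s−1)+(1/ε_s+1/ε₂−1) = 2.981+1.457 = 4.438.
Heat-flux ratio q₀/q = 4.438/3.190.

factor ≈ 1.39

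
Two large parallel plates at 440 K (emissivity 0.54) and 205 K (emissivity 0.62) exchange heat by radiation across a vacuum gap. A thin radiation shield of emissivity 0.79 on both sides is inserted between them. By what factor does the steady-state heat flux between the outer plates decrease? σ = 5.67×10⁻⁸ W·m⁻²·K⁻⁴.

factor ≈ 1.62

Without shield: q₀ = σΔ(T⁴)/(1/ε₁+1/ε₂−1) with denominator 2.465.
With shield the two gaps are in series; the resistances add: (1/ε₁+1/ε_s−1)+(1/ε_s+1/ε₂−1) = 2.118+1.879 = 3.996.
Heat-flux ratio q₀/q = 3.996/2.465.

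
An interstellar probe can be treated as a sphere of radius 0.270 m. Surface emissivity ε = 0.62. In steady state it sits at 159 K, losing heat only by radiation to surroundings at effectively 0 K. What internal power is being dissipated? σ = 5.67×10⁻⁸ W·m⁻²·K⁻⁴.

Steady state: P = εσA T⁴.
A = 4πr² = 0.9161 m²; T⁴ = (159)⁴ = 6.391×10⁸ K⁴.
P = 0.62 × 5.67×10⁻⁸ × 0.9161 × 6.391×10⁸.

P ≈ 20.6 W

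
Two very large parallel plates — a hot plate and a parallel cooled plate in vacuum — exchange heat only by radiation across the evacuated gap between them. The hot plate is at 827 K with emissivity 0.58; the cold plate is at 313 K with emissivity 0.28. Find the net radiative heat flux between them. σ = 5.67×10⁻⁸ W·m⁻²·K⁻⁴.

For two infinite grey parallel plates, q = σ(T₁⁴ − T₂⁴)/(1/ε₁ + 1/ε₂ − 1).
T₁⁴ − T₂⁴ = 4.678×10¹¹ − 9.598×10⁹ = 4.582×10¹¹ K⁴.
1/ε₁ + 1/ε₂ − 1 = 1.724 + 3.571 − 1 = 4.296.
q = 5.67×10⁻⁸ × 4.582×10¹¹ / 4.296.

q ≈ 6050 W/m²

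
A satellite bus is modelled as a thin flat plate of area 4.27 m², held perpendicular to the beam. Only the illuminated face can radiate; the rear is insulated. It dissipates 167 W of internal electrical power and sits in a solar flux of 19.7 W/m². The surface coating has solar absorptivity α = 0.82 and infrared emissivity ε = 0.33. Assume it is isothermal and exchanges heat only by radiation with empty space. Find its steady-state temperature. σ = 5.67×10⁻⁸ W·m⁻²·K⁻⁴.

At steady state, absorbed solar power + internal power = radiated power.
Absorbed: α·S·A_cross = 0.82·19.7·4.270 = 68.98 W (cross-section A).
Total input = 68.98 + 167 = 236.0 W.
Radiated: εσ·A_surf·T⁴ with A_surf = A = 4.270 m².
T⁴ = 236.0/(0.33·5.67×10⁻⁸·4.270) = 2.954×10⁹ K⁴.

T ≈ 233 K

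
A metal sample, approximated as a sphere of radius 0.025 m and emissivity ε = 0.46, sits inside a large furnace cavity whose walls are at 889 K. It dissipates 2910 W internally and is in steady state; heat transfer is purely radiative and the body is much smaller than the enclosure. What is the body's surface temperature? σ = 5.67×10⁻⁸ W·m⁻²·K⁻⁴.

For a small grey body in a large enclosure, net radiated power = εσA(T⁴ − T_w⁴).
Steady state: P = εσA(T⁴ − T_w⁴) with A = 4πr² = 0.007854 m².
T⁴ = P/(εσA) + T_w⁴ = 2910/(0.46·5.67×10⁻⁸·0.007854) + (889)⁴
    = 1.421×10¹³ + 6.246×10¹¹ = 1.483×10¹³ K⁴.

T ≈ 1960 K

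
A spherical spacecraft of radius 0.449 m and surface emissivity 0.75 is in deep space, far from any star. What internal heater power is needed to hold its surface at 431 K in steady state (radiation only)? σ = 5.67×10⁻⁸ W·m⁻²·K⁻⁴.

P ≈ 3720 W

P = εσ·4πr²·T⁴.
4πr² = 2.533 m²; T⁴ = 3.451×10¹⁰ K⁴.
P = 0.75·5.67×10⁻⁸·2.533·3.451×10¹⁰.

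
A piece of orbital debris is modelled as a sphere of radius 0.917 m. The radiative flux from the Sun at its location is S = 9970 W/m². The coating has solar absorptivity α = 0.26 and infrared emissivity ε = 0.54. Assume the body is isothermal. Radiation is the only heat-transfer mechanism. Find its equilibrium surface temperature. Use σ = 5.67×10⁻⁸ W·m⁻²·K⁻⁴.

T ≈ 381 K

At equilibrium, absorbed power = emitted power.
Absorbing cross-section = πr² = 2.642 m²; emitting surface = 4πr² = 10.57 m² (ratio 4).
αS·A_cross = εσ·A_surf·T⁴  ⇒  T⁴ = αS/(ε·4σ).
T⁴ = 0.260·9970/(0.54·4·5.67×10⁻⁸) = 2.117×10¹⁰ K⁴.
T = (2.117×10¹⁰)^(1/4).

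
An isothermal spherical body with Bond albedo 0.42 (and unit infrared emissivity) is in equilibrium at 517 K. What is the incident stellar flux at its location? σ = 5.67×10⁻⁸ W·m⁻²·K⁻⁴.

(1−a)S·πr² = σ·4πr²·T⁴ ⇒ S = 4σT⁴/(1−a).
S = 4·5.67×10⁻⁸·7.144×10¹⁰/0.580.

S ≈ 27900 W/m²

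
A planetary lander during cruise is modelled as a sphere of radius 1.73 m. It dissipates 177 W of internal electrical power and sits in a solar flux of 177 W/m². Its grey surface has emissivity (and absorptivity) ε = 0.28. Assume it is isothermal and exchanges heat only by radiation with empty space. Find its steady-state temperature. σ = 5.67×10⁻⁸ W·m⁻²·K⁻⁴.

At steady state, absorbed solar power + internal power = radiated power.
Absorbed: α·S·A_cross = 0.28·177·9.402 = 466.0 W (cross-section πr²).
Total input = 466.0 + 177 = 643.0 W.
Radiated: εσ·A_surf·T⁴ with A_surf = 4πr² = 37.61 m².
T⁴ = 643.0/(0.28·5.67×10⁻⁸·37.61) = 1.077×10⁹ K⁴.

T ≈ 181 K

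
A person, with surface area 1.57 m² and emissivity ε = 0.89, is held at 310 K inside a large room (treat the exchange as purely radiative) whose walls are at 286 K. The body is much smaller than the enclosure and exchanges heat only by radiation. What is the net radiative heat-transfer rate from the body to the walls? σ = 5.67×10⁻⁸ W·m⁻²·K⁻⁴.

P_net ≈ 202 W

For a small grey body in a large enclosure: P_net = εσA(T_body⁴ − T_wall⁴).
A = 1.57 m²; T_body⁴ − T_wall⁴ = 9.235×10⁹ − 6.691×10⁹ = 2.545×10⁹ K⁴.
|P_net| = 0.89·5.67×10⁻⁸·1.570·2.545×10⁹.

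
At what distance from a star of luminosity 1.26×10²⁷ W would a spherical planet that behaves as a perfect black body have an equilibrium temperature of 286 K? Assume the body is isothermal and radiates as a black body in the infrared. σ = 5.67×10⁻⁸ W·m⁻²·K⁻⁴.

d ≈ 2.57×10¹¹ m

For an isothermal black-emitting sphere, (1−a)S·πr² = σ·4πr²·T⁴ ⇒ S = 4σT⁴/(1−a).
S = 4·5.67×10⁻⁸·(286)⁴/1.00 = 1517 W/m².
Flux falls as S = L/(4πd²), so d = √(L/(4πS)) = √(1.26×10²⁷/(4π·1517)).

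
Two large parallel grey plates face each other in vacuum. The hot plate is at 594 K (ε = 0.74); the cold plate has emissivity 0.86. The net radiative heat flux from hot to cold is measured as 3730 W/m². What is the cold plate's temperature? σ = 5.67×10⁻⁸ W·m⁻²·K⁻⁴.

q = σ(T₁⁴ − T₂⁴)/(1/ε₁ + 1/ε₂ − 1); denominator = 1.514.
T₂⁴ = T₁⁴ − q·(1/ε₁+1/ε₂−1)/σ = 1.245×10¹¹ − 3730·1.514/5.67×10⁻⁸
    = 2.489×10¹⁰ K⁴.

T₂ ≈ 397 K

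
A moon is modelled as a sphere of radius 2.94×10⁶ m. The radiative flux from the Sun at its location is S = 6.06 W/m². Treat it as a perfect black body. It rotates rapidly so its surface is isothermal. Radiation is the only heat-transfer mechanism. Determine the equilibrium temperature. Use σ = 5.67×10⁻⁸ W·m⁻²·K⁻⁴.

T ≈ 71.9 K

At equilibrium, absorbed power = emitted power.
Absorbing cross-section = πr² = 2.715×10¹³ m²; emitting surface = 4πr² = 1.086×10¹⁴ m² (ratio 4).
S·A_cross = εσ·A_surf·T⁴  ⇒  T⁴ = S/(4σ).
T⁴ = 1.00·6.06/(4·5.67×10⁻⁸) = 2.672×10⁷ K⁴.
T = (2.672×10⁷)^(1/4).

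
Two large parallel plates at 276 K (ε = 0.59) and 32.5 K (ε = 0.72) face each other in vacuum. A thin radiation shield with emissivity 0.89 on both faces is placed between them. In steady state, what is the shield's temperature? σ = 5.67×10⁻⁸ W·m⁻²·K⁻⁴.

T_s ≈ 227 K

In steady state the net flux on the hot side equals that on the cold side.
σ(T₁⁴−T_s⁴)/D₁ = σ(T_s⁴−T₂⁴)/D₂, with D₁ = 1/ε₁+1/ε_s−1 = 1.819, D₂ = 1/ε_s+1/ε₂−1 = 1.512.
Solve for T_s⁴: T_s⁴ = (D₂·T₁⁴ + D₁·T₂⁴)/(D₁+D₂) = 2.635×10⁹ K⁴.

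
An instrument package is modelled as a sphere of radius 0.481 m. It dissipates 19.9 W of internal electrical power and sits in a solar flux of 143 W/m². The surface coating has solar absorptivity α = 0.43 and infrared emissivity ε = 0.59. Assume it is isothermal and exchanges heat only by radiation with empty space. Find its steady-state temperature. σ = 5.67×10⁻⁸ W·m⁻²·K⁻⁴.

T ≈ 161 K

At steady state, absorbed solar power + internal power = radiated power.
Absorbed: α·S·A_cross = 0.43·143·0.7268 = 44.69 W (cross-section πr²).
Total input = 44.69 + 19.9 = 64.59 W.
Radiated: εσ·A_surf·T⁴ with A_surf = 4πr² = 2.907 m².
T⁴ = 64.59/(0.59·5.67×10⁻⁸·2.907) = 6.641×10⁸ K⁴.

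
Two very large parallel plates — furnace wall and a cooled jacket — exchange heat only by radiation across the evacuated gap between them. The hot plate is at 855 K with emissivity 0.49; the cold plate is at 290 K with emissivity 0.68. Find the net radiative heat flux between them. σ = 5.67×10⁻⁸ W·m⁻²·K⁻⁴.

For two infinite grey parallel plates, q = σ(T₁⁴ − T₂⁴)/(1/ε₁ + 1/ε₂ − 1).
T₁⁴ − T₂⁴ = 5.344×10¹¹ − 7.073×10⁹ = 5.273×10¹¹ K⁴.
1/ε₁ + 1/ε₂ − 1 = 2.041 + 1.471 − 1 = 2.511.
q = 5.67×10⁻⁸ × 5.273×10¹¹ / 2.511.

q ≈ 11900 W/m²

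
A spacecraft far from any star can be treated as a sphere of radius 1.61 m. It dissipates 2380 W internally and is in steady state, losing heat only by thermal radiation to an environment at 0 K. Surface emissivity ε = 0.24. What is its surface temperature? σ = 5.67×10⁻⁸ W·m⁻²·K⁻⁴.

T ≈ 271 K

Steady state: internal power = radiated power, P = εσA T⁴.
Radiating area A = 4πr² = 32.57 m².
T⁴ = P/(εσA) = 2380/(0.24·5.67×10⁻⁸·32.57) = 5.369×10⁹ K⁴.
T = (5.369×10⁹)^(1/4).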